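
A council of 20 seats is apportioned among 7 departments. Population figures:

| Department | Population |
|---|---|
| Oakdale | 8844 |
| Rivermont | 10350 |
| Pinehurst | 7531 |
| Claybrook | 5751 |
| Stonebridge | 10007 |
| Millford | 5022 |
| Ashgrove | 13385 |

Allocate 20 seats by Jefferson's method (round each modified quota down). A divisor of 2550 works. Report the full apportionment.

With modified divisor 2550: modified quotas Oakdale 3.468, Rivermont 4.059, Pinehurst 2.953, Claybrook 2.255, Stonebridge 3.924, Millford 1.969, Ashgrove 5.249.
Rounding down: Oakdale 3, Rivermont 4, Pinehurst 2, Claybrook 2, Stonebridge 3, Millford 1, Ashgrove 5 (total 20).

Oakdale 3, Rivermont 4, Pinehurst 2, Claybrook 2, Stonebridge 3, Millford 1, Ashgrove 5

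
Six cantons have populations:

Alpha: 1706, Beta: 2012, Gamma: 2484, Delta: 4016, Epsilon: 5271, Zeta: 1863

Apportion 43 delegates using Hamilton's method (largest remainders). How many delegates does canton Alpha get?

Standard divisor: 17352 ÷ 43 ≈ 403.535.
Standard quotas: Alpha 4.2276, Beta 4.9859, Gamma 6.1556, Delta 9.9521, Epsilon 13.0621, Zeta 4.6167.
Lower quotas: Alpha 4, Beta 4, Gamma 6, Delta 9, Epsilon 13, Zeta 4 (sum 40, leaving 3 seats).
Remainders in descending order: Beta 0.9859, Delta 0.9521, Zeta 0.6167, Alpha 0.2276, Gamma 0.1556, Epsilon 0.0621.
Largest remainders: Beta, Delta, Zeta receive the extra seats.
Alpha receives 4.

4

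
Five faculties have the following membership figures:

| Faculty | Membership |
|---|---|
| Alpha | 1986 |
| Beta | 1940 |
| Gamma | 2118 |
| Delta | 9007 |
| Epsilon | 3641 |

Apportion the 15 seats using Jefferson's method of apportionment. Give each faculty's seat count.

Standard divisor 18692/15 ≈ 1246.133; standard quotas: Alpha 1.594, Beta 1.557, Gamma 1.700, Delta 7.228, Epsilon 2.922.
Rounding down gives 1, 1, 1, 7, 2 = 12 seats, so the divisor must be adjusted.
With modified divisor 1030: modified quotas Alpha 1.928, Beta 1.883, Gamma 2.056, Delta 8.745, Epsilon 3.535.
Rounding down: Alpha 1, Beta 1, Gamma 2, Delta 8, Epsilon 3 (total 15).

Alpha: 1, Beta: 1, Gamma: 2, Delta: 8, Epsilon: 3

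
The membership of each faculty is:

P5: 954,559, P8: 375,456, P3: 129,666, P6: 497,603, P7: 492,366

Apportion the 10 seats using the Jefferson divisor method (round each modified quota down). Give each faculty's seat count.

Standard divisor 2449650/10 ≈ 244965; standard quotas: P5 3.897, P8 1.533, P3 0.529, P6 2.031, P7 2.010.
Rounding down gives 3, 1, 0, 2, 2 = 8 seats, so the divisor must be adjusted.
With modified divisor 189957: modified quotas P5 5.025, P8 1.977, P3 0.683, P6 2.620, P7 2.592.
Rounding down: P5 5, P8 1, P3 0, P6 2, P7 2 (total 10).

P5=5, P8=1, P3=0, P6=2, P7=2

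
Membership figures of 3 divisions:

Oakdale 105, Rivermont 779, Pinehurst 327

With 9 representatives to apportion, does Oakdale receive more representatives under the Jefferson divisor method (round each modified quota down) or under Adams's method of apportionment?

Adams

Jefferson: Oakdale 0, Rivermont 7, Pinehurst 2.
Adams: Oakdale 1, Rivermont 5, Pinehurst 3.
Oakdale gets 0 under Jefferson and 1 under Adams.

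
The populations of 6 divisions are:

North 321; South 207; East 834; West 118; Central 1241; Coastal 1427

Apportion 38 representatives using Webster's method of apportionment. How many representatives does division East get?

Standard divisor 4148/38 ≈ 109.158; standard quotas: North 2.941, South 1.896, East 7.640, West 1.081, Central 11.369, Coastal 13.073.
Rounding to the nearest integer gives North 3, South 2, East 8, West 1, Central 11, Coastal 13 — total 38, matching the house size, so no adjustment is needed.
East receives 8.

8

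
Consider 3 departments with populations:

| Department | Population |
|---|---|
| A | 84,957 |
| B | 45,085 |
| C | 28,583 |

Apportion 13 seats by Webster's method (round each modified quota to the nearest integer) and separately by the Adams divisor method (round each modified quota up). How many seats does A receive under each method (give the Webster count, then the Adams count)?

7 and 6

Webster: A 7, B 4, C 2.
Adams: A 6, B 4, C 3.
A gets 7 under Webster and 6 under Adams.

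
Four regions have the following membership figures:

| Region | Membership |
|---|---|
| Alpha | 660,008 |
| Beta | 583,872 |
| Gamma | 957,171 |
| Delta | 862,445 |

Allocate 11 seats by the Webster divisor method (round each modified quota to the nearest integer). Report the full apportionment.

Standard divisor 3063496/11 ≈ 278499.636; standard quotas: Alpha 2.370, Beta 2.096, Gamma 3.437, Delta 3.097.
Rounding to the nearest integer gives 2, 2, 3, 3 = 10 seats, so the divisor must be adjusted.
With modified divisor 268700: modified quotas Alpha 2.456, Beta 2.173, Gamma 3.562, Delta 3.210.
Rounding to the nearest integer: Alpha 2, Beta 2, Gamma 4, Delta 3 (total 11).

Alpha 2; Beta 2; Gamma 4; Delta 3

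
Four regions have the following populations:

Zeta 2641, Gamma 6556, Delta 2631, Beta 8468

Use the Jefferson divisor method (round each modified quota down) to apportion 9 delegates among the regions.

Standard divisor 20296/9 ≈ 2255.111; standard quotas: Zeta 1.171, Gamma 2.907, Delta 1.167, Beta 3.755.
Rounding down gives 1, 2, 1, 3 = 7 seats, so the divisor must be adjusted.
With modified divisor 1900: modified quotas Zeta 1.390, Gamma 3.451, Delta 1.385, Beta 4.457.
Rounding down: Zeta 1, Gamma 3, Delta 1, Beta 4 (total 9).

Zeta 1, Gamma 3, Delta 1, Beta 4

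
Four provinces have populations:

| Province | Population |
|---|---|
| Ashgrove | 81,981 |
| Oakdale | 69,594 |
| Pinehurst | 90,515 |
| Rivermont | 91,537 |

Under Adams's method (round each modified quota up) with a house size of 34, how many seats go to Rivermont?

Standard divisor 333627/34 ≈ 9812.559; standard quotas: Ashgrove 8.355, Oakdale 7.092, Pinehurst 9.224, Rivermont 9.329.
Rounding up gives 9, 8, 10, 10 = 37 seats, so the divisor must be adjusted.
With modified divisor 10200: modified quotas Ashgrove 8.037, Oakdale 6.823, Pinehurst 8.874, Rivermont 8.974.
Rounding up: Ashgrove 9, Oakdale 7, Pinehurst 9, Rivermont 9 (total 34).
Rivermont receives 9.

9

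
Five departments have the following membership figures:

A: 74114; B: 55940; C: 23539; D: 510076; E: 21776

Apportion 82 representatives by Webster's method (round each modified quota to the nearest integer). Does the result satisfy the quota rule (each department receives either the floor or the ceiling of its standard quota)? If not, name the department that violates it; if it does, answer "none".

D

Standard quotas: A 8.866, B 6.692, C 2.816, D 61.021, E 2.605.
Webster allocation: A 9, B 7, C 3, D 60, E 3.
D has quota 61.021 (lower 61, upper 62) but receives 60 — outside the quota interval.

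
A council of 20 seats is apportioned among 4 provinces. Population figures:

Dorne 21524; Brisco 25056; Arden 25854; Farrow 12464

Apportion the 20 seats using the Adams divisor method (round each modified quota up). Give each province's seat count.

Standard divisor 84898/20 ≈ 4244.9; standard quotas: Dorne 5.071, Brisco 5.903, Arden 6.091, Farrow 2.936.
Rounding up gives 6, 6, 7, 3 = 22 seats, so the divisor must be adjusted.
With modified divisor 4700: modified quotas Dorne 4.580, Brisco 5.331, Arden 5.501, Farrow 2.652.
Rounding up: Dorne 5, Brisco 6, Arden 6, Farrow 3 (total 20).

Dorne=5; Brisco=6; Arden=6; Farrow=3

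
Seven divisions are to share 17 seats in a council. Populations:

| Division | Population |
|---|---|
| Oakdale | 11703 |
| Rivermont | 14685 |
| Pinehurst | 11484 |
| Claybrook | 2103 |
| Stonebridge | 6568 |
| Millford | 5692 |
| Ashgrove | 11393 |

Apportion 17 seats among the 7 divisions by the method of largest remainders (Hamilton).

Oakdale=3, Rivermont=4, Pinehurst=3, Claybrook=1, Stonebridge=2, Millford=1, Ashgrove=3

The standard divisor is 63628/17 ≈ 3742.824.
Standard quotas: Oakdale 3.1268, Rivermont 3.9235, Pinehurst 3.0683, Claybrook 0.5619, Stonebridge 1.7548, Millford 1.5208, Ashgrove 3.0440.
Lower quotas: Oakdale 3, Rivermont 3, Pinehurst 3, Claybrook 0, Stonebridge 1, Millford 1, Ashgrove 3 (sum 14, leaving 3 seats).
Remainders in descending order: Rivermont 0.9235, Stonebridge 0.7548, Claybrook 0.5619, Millford 0.5208, Oakdale 0.1268, Pinehurst 0.0683, Ashgrove 0.0440.
The surplus seats go to Rivermont, Stonebridge, Claybrook.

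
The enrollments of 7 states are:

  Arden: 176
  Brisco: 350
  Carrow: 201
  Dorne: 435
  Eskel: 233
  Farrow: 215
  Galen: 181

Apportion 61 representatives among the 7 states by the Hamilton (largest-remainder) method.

Arden 6, Brisco 12, Carrow 7, Dorne 15, Eskel 8, Farrow 7, Galen 6

Total 1791; standard divisor 1791/61 ≈ 29.361.
Standard quotas: Arden 5.994, Brisco 11.921, Carrow 6.846, Dorne 14.816, Eskel 7.936, Farrow 7.323, Galen 6.165.
Lower quotas: Arden 5, Brisco 11, Carrow 6, Dorne 14, Eskel 7, Farrow 7, Galen 6 (sum 56, leaving 5 seats).
Remainders in descending order: Arden 0.994, Eskel 0.936, Brisco 0.921, Carrow 0.846, Dorne 0.816, Farrow 0.323, Galen 0.165.
Largest remainders: Arden, Eskel, Brisco, Carrow, Dorne receive the extra seats.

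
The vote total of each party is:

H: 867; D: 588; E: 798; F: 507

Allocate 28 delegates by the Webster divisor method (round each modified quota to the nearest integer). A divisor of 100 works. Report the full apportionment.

H: 9; D: 6; E: 8; F: 5

With modified divisor 100: modified quotas H 8.670, D 5.880, E 7.980, F 5.070.
Rounding to the nearest integer: H 9, D 6, E 8, F 5 (total 28).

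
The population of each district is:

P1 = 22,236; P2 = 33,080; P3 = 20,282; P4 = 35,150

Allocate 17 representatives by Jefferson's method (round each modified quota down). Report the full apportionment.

Standard divisor 110748/17 ≈ 6514.588; standard quotas: P1 3.413, P2 5.078, P3 3.113, P4 5.396.
Rounding down gives 3, 5, 3, 5 = 16 seats, so the divisor must be adjusted.
With modified divisor 5700: modified quotas P1 3.901, P2 5.804, P3 3.558, P4 6.167.
Rounding down: P1 3, P2 5, P3 3, P4 6 (total 17).

P1=3; P2=5; P3=3; P4=6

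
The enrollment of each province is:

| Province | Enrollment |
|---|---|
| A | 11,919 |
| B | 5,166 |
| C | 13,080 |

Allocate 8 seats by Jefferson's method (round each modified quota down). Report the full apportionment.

A 3; B 1; C 4

Standard divisor 30165/8 ≈ 3770.625; standard quotas: A 3.161, B 1.370, C 3.469.
Rounding down gives 3, 1, 3 = 7 seats, so the divisor must be adjusted.
With modified divisor 3100: modified quotas A 3.845, B 1.666, C 4.219.
Rounding down: A 3, B 1, C 4 (total 8).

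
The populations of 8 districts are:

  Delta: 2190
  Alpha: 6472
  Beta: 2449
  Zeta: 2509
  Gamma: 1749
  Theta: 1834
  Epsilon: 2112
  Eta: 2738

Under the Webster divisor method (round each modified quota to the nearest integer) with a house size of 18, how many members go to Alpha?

Standard divisor 22053/18 ≈ 1225.167; standard quotas: Delta 1.788, Alpha 5.283, Beta 1.999, Zeta 2.048, Gamma 1.428, Theta 1.497, Epsilon 1.724, Eta 2.235.
Rounding to the nearest integer gives 2, 5, 2, 2, 1, 1, 2, 2 = 17 seats, so the divisor must be adjusted.
With modified divisor 1200: modified quotas Delta 1.825, Alpha 5.393, Beta 2.041, Zeta 2.091, Gamma 1.458, Theta 1.528, Epsilon 1.760, Eta 2.282.
Rounding to the nearest integer: Delta 2, Alpha 5, Beta 2, Zeta 2, Gamma 1, Theta 2, Epsilon 2, Eta 2 (total 18).
Alpha receives 5.

5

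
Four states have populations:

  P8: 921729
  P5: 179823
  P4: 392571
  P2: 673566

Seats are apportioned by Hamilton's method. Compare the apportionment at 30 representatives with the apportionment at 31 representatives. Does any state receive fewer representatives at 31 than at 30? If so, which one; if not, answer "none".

P5

At 30 seats: P8 13, P5 3, P4 5, P2 9.
At 31 seats: P8 13, P5 2, P4 6, P2 10.
P5 drops from 3 to 2.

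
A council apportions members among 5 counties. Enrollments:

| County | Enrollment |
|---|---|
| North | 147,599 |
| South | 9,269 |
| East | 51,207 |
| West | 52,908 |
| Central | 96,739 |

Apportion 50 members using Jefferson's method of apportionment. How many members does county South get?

Standard divisor 357722/50 ≈ 7154.44; standard quotas: North 20.630, South 1.296, East 7.157, West 7.395, Central 13.522.
Rounding down gives 20, 1, 7, 7, 13 = 48 seats, so the divisor must be adjusted.
With modified divisor 6800: modified quotas North 21.706, South 1.363, East 7.530, West 7.781, Central 14.226.
Rounding down: North 21, South 1, East 7, West 7, Central 14 (total 50).
South receives 1.

1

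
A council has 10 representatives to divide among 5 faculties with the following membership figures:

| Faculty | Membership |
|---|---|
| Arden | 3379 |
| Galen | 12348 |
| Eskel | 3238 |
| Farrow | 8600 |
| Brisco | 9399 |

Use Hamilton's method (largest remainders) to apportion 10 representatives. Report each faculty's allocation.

Total 36964; standard divisor 36964/10 ≈ 3696.4.
Standard quotas: Arden 0.9141, Galen 3.3405, Eskel 0.8760, Farrow 2.3266, Brisco 2.5427.
Lower quotas: Arden 0, Galen 3, Eskel 0, Farrow 2, Brisco 2 (sum 7, leaving 3 seats).
Remainders in descending order: Arden 0.9141, Eskel 0.8760, Brisco 0.5427, Galen 0.3405, Farrow 0.3266.
The surplus seats go to Arden, Eskel, Brisco.

Arden: 1, Galen: 3, Eskel: 1, Farrow: 2, Brisco: 3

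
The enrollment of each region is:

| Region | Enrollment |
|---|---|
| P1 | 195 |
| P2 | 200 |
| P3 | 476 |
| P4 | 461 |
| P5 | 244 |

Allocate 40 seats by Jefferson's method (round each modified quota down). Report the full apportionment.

Standard divisor 1576/40 ≈ 39.4; standard quotas: P1 4.949, P2 5.076, P3 12.081, P4 11.701, P5 6.193.
Rounding down gives 4, 5, 12, 11, 6 = 38 seats, so the divisor must be adjusted.
With modified divisor 38: modified quotas P1 5.132, P2 5.263, P3 12.526, P4 12.132, P5 6.421.
Rounding down: P1 5, P2 5, P3 12, P4 12, P5 6 (total 40).

P1 5; P2 5; P3 12; P4 12; P5 6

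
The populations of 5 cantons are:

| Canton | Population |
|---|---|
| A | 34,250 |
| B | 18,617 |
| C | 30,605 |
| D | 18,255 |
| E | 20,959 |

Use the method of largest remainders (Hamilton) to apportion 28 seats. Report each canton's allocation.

The standard divisor is 122686/28 ≈ 4381.643.
Standard quotas: A 7.8167, B 4.2489, C 6.9848, D 4.1662, E 4.7834.
Lower quotas: A 7, B 4, C 6, D 4, E 4 (sum 25, leaving 3 seats).
Remainders in descending order: C 0.9848, A 0.8167, E 0.7834, B 0.2489, D 0.1662.
The surplus seats go to C, A, E.

A 8, B 4, C 7, D 4, E 5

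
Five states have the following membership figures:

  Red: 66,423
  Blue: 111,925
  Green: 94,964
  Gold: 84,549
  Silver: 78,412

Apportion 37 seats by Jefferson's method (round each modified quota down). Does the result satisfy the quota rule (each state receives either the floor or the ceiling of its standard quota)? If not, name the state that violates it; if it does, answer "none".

none

Standard quotas: Red 5.633, Blue 9.492, Green 8.054, Gold 7.171, Silver 6.650.
Jefferson allocation: Red 5, Blue 10, Green 8, Gold 7, Silver 7.
Every allocation lies between the lower and upper quota.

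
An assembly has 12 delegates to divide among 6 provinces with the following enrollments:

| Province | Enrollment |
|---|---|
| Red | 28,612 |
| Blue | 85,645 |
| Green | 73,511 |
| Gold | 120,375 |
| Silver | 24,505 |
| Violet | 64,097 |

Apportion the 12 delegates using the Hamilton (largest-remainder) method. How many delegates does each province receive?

Red 1, Blue 2, Green 2, Gold 4, Silver 1, Violet 2

Standard divisor: 396745 ÷ 12 ≈ 33062.083.
Standard quotas: Red 0.8654, Blue 2.5904, Green 2.2234, Gold 3.6409, Silver 0.7412, Violet 1.9387.
Lower quotas: Red 0, Blue 2, Green 2, Gold 3, Silver 0, Violet 1 (sum 8, leaving 4 seats).
Remainders in descending order: Violet 0.9387, Red 0.8654, Silver 0.7412, Gold 0.6409, Blue 0.5904, Green 0.2234.
The surplus seats go to Violet, Red, Silver, Gold.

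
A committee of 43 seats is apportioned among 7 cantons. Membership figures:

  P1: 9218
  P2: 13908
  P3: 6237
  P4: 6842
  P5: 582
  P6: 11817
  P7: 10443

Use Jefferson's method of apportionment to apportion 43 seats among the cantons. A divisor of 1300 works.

With modified divisor 1300: modified quotas P1 7.091, P2 10.698, P3 4.798, P4 5.263, P5 0.448, P6 9.090, P7 8.033.
Rounding down: P1 7, P2 10, P3 4, P4 5, P5 0, P6 9, P7 8 (total 43).

P1: 7; P2: 10; P3: 4; P4: 5; P5: 0; P6: 9; P7: 8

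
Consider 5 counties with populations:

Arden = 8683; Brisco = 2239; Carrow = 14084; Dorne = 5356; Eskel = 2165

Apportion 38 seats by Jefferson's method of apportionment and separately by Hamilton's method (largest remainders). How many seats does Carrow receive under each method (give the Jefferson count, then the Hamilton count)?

17 and 16

Jefferson: Arden 11, Brisco 2, Carrow 17, Dorne 6, Eskel 2.
Hamilton: Arden 10, Brisco 3, Carrow 16, Dorne 6, Eskel 3.
Carrow gets 17 under Jefferson and 16 under Hamilton.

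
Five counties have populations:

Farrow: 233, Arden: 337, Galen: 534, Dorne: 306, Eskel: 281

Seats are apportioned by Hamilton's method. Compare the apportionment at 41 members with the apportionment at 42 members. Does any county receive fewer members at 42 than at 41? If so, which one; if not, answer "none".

none

At 41 seats: Farrow 6, Arden 8, Galen 13, Dorne 7, Eskel 7.
At 42 seats: Farrow 6, Arden 8, Galen 13, Dorne 8, Eskel 7.
No county's allocation decreased.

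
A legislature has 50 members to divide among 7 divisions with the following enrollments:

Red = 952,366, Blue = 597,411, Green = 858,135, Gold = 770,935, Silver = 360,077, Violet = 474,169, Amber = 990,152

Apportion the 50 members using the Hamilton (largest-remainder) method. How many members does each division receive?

Red=9, Blue=6, Green=8, Gold=8, Silver=4, Violet=5, Amber=10

The standard divisor is 5003245/50 ≈ 100064.9.
Standard quotas: Red 9.5175, Blue 5.9702, Green 8.5758, Gold 7.7043, Silver 3.5984, Violet 4.7386, Amber 9.8951.
Lower quotas: Red 9, Blue 5, Green 8, Gold 7, Silver 3, Violet 4, Amber 9 (sum 45, leaving 5 seats).
Remainders in descending order: Blue 0.9702, Amber 0.8951, Violet 0.7386, Gold 0.7043, Silver 0.5984, Green 0.5758, Red 0.5175.
Largest remainders: Blue, Amber, Violet, Gold, Silver receive the extra seats.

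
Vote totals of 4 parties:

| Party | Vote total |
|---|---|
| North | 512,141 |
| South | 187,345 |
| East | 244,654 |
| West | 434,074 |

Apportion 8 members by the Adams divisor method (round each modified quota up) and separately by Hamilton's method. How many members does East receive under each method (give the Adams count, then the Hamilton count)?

Adams: North 3, South 1, East 2, West 2.
Hamilton: North 3, South 1, East 1, West 3.
East gets 2 under Adams and 1 under Hamilton.

2 and 1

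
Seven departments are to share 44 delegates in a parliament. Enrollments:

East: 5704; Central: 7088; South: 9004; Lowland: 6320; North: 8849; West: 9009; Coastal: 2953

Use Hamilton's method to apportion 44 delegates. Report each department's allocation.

East 5, Central 6, South 8, Lowland 6, North 8, West 8, Coastal 3

Total 48927; standard divisor 48927/44 ≈ 1111.977.
Standard quotas: East 5.1296, Central 6.3742, South 8.0973, Lowland 5.6836, North 7.9579, West 8.1018, Coastal 2.6556.
Lower quotas: East 5, Central 6, South 8, Lowland 5, North 7, West 8, Coastal 2 (sum 41, leaving 3 seats).
Remainders in descending order: North 0.9579, Lowland 0.6836, Coastal 0.6556, Central 0.3742, East 0.1296, West 0.1018, South 0.0973.
Largest remainders: North, Lowland, Coastal receive the extra seats.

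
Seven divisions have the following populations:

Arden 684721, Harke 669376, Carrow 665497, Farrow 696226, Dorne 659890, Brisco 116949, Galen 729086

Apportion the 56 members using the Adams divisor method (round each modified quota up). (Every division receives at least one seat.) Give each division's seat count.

Standard divisor 4221745/56 ≈ 75388.304; standard quotas: Arden 9.083, Harke 8.879, Carrow 8.828, Farrow 9.235, Dorne 8.753, Brisco 1.551, Galen 9.671.
Rounding up gives 10, 9, 9, 10, 9, 2, 10 = 59 seats, so the divisor must be adjusted.
With modified divisor 81700: modified quotas Arden 8.381, Harke 8.193, Carrow 8.146, Farrow 8.522, Dorne 8.077, Brisco 1.431, Galen 8.924.
Rounding up: Arden 9, Harke 9, Carrow 9, Farrow 9, Dorne 9, Brisco 2, Galen 9 (total 56).

Arden 9; Harke 9; Carrow 9; Farrow 9; Dorne 9; Brisco 2; Galen 9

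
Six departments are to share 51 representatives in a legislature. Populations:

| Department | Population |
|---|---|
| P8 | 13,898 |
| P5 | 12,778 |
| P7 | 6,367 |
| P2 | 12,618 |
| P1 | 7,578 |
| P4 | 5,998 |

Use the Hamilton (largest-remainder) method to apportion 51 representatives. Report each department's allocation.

P8 12, P5 11, P7 5, P2 11, P1 7, P4 5

Total 59237; standard divisor 59237/51 ≈ 1161.51.
Standard quotas: P8 11.9655, P5 11.0012, P7 5.4817, P2 10.8634, P1 6.5243, P4 5.1640.
Lower quotas: P8 11, P5 11, P7 5, P2 10, P1 6, P4 5 (sum 48, leaving 3 seats).
Remainders in descending order: P8 0.9655, P2 0.8634, P1 0.5243, P7 0.4817, P4 0.1640, P5 0.0012.
Largest remainders: P8, P2, P1 receive the extra seats.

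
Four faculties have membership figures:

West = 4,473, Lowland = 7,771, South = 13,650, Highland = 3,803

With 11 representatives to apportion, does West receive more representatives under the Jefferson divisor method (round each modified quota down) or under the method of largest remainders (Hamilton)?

Jefferson: West 1, Lowland 3, South 6, Highland 1.
Hamilton: West 2, Lowland 3, South 5, Highland 1.
West gets 1 under Jefferson and 2 under Hamilton.

Hamilton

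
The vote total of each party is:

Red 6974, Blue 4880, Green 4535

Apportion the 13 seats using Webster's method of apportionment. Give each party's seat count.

Red 5; Blue 4; Green 4

Standard divisor 16389/13 ≈ 1260.692; standard quotas: Red 5.532, Blue 3.871, Green 3.597.
Rounding to the nearest integer gives 6, 4, 4 = 14 seats, so the divisor must be adjusted.
With modified divisor 1280: modified quotas Red 5.448, Blue 3.812, Green 3.543.
Rounding to the nearest integer: Red 5, Blue 4, Green 4 (total 13).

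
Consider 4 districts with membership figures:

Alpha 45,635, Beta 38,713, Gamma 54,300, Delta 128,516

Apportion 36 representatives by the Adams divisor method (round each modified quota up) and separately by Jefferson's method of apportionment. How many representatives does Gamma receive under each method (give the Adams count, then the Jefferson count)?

Adams: Alpha 6, Beta 5, Gamma 8, Delta 17.
Jefferson: Alpha 6, Beta 5, Gamma 7, Delta 18.
Gamma gets 8 under Adams and 7 under Jefferson.

8 and 7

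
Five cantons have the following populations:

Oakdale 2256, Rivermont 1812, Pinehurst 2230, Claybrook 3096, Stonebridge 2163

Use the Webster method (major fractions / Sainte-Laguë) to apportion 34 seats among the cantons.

Standard divisor 11557/34 ≈ 339.912; standard quotas: Oakdale 6.637, Rivermont 5.331, Pinehurst 6.561, Claybrook 9.108, Stonebridge 6.363.
Rounding to the nearest integer gives Oakdale 7, Rivermont 5, Pinehurst 7, Claybrook 9, Stonebridge 6 — total 34, matching the house size, so no adjustment is needed.

Oakdale 7, Rivermont 5, Pinehurst 7, Claybrook 9, Stonebridge 6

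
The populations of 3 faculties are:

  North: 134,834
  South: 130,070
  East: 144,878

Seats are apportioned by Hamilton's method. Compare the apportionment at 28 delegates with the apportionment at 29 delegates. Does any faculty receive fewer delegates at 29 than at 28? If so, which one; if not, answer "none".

none

At 28 seats: North 9, South 9, East 10.
At 29 seats: North 10, South 9, East 10.
No faculty's allocation decreased.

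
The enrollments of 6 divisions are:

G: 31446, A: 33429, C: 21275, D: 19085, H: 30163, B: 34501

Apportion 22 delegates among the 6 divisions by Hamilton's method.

G 4; A 4; C 3; D 3; H 4; B 4

The standard divisor is 169899/22 ≈ 7722.682.
Standard quotas: G 4.0719, A 4.3287, C 2.7549, D 2.4713, H 3.9058, B 4.4675.
Lower quotas: G 4, A 4, C 2, D 2, H 3, B 4 (sum 19, leaving 3 seats).
Remainders in descending order: H 0.9058, C 0.7549, D 0.4713, B 0.4675, A 0.3287, G 0.0719.
The surplus seats go to H, C, D.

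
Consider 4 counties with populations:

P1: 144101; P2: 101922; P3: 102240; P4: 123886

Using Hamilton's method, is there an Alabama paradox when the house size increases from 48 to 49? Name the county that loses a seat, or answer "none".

At 48 seats: P1 15, P2 10, P3 10, P4 13.
At 49 seats: P1 15, P2 10, P3 11, P4 13.
No county's allocation decreased.

none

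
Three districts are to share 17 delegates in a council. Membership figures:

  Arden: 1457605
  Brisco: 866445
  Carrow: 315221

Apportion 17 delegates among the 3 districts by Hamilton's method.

The standard divisor is 2639271/17 ≈ 155251.235.
Standard quotas: Arden 9.3887, Brisco 5.5809, Carrow 2.0304.
Lower quotas: Arden 9, Brisco 5, Carrow 2 (sum 16, leaving 1 seat).
Remainders in descending order: Brisco 0.5809, Arden 0.3887, Carrow 0.0304.
The surplus seat goes to Brisco.

Arden 9; Brisco 6; Carrow 2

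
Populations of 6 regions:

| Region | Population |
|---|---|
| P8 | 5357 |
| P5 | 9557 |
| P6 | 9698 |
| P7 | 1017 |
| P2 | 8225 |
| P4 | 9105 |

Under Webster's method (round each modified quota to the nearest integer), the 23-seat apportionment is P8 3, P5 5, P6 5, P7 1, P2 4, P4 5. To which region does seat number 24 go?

Priority for the next seat is population ÷ (current seats + 0.5).
Priorities: P8 1530.571, P5 1737.636, P6 1763.273, P7 678.000, P2 1827.778, P4 1655.455.
Highest priority: P2.

P2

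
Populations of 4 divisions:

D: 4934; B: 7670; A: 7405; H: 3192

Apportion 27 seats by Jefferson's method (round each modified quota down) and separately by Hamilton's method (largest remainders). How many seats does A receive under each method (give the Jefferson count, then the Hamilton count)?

Jefferson: D 6, B 9, A 9, H 3.
Hamilton: D 6, B 9, A 8, H 4.
A gets 9 under Jefferson and 8 under Hamilton.

9 and 8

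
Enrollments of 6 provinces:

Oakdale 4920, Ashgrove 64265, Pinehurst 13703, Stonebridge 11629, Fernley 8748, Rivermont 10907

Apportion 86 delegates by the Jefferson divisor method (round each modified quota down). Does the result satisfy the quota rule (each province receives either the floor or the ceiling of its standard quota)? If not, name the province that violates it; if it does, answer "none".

Standard quotas: Oakdale 3.706, Ashgrove 48.408, Pinehurst 10.322, Stonebridge 8.760, Fernley 6.589, Rivermont 8.216.
Jefferson allocation: Oakdale 3, Ashgrove 50, Pinehurst 10, Stonebridge 9, Fernley 6, Rivermont 8.
Ashgrove has quota 48.408 (lower 48, upper 49) but receives 50 — outside the quota interval.

Ashgrove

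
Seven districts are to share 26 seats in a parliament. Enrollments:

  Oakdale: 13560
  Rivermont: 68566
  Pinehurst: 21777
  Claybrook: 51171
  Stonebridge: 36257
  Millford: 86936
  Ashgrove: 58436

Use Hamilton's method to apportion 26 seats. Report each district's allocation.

Total 336703; standard divisor 336703/26 ≈ 12950.115.
Standard quotas: Oakdale 1.0471, Rivermont 5.2946, Pinehurst 1.6816, Claybrook 3.9514, Stonebridge 2.7997, Millford 6.7131, Ashgrove 4.5124.
Lower quotas: Oakdale 1, Rivermont 5, Pinehurst 1, Claybrook 3, Stonebridge 2, Millford 6, Ashgrove 4 (sum 22, leaving 4 seats).
Remainders in descending order: Claybrook 0.9514, Stonebridge 0.7997, Millford 0.7131, Pinehurst 0.6816, Ashgrove 0.5124, Rivermont 0.2946, Oakdale 0.0471.
The surplus seats go to Claybrook, Stonebridge, Millford, Pinehurst.

Oakdale 1, Rivermont 5, Pinehurst 2, Claybrook 4, Stonebridge 3, Millford 7, Ashgrove 4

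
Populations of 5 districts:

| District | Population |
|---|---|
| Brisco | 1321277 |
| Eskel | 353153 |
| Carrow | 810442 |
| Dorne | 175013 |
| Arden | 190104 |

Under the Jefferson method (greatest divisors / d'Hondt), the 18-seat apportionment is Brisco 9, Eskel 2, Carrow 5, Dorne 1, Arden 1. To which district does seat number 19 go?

Priority for the next seat is population ÷ (current seats + 1).
Priorities: Brisco 132127.700, Eskel 117717.667, Carrow 135073.667, Dorne 87506.500, Arden 95052.000.
Highest priority: Carrow.

Carrow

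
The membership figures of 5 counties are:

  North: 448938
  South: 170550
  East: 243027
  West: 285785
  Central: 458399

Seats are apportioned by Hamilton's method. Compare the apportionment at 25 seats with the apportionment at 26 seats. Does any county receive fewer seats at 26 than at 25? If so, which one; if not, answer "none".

At 25 seats: North 7, South 3, East 4, West 4, Central 7.
At 26 seats: North 7, South 3, East 4, West 5, Central 7.
No county's allocation decreased.

none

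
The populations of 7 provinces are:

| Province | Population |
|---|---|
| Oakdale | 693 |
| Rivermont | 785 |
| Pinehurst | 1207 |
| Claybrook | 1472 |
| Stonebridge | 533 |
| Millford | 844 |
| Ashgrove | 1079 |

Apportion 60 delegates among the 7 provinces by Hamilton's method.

Oakdale: 6, Rivermont: 7, Pinehurst: 11, Claybrook: 13, Stonebridge: 5, Millford: 8, Ashgrove: 10

Standard divisor: 6613 ÷ 60 ≈ 110.217.
Standard quotas: Oakdale 6.288, Rivermont 7.122, Pinehurst 10.951, Claybrook 13.356, Stonebridge 4.836, Millford 7.658, Ashgrove 9.790.
Lower quotas: Oakdale 6, Rivermont 7, Pinehurst 10, Claybrook 13, Stonebridge 4, Millford 7, Ashgrove 9 (sum 56, leaving 4 seats).
Remainders in descending order: Pinehurst 0.951, Stonebridge 0.836, Ashgrove 0.790, Millford 0.658, Claybrook 0.356, Oakdale 0.288, Rivermont 0.122.
Largest remainders: Pinehurst, Stonebridge, Ashgrove, Millford receive the extra seats.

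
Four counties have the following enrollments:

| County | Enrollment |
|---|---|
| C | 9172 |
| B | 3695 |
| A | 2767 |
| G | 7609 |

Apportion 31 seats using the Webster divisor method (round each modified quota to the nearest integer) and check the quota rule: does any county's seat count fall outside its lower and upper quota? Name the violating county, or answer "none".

Standard quotas: C 12.233, B 4.928, A 3.690, G 10.148.
Webster allocation: C 12, B 5, A 4, G 10.
Every allocation lies between the lower and upper quota.

none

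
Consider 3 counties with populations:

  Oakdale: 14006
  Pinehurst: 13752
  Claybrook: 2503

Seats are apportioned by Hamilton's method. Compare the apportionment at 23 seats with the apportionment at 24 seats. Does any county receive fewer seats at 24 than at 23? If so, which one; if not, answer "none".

none

At 23 seats: Oakdale 11, Pinehurst 10, Claybrook 2.
At 24 seats: Oakdale 11, Pinehurst 11, Claybrook 2.
No county's allocation decreased.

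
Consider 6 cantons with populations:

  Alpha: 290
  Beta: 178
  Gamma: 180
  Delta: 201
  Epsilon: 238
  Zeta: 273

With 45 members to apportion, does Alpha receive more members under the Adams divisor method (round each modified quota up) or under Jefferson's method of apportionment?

Jefferson

Adams: Alpha 9, Beta 6, Gamma 6, Delta 7, Epsilon 8, Zeta 9.
Jefferson: Alpha 10, Beta 6, Gamma 6, Delta 6, Epsilon 8, Zeta 9.
Alpha gets 9 under Adams and 10 under Jefferson.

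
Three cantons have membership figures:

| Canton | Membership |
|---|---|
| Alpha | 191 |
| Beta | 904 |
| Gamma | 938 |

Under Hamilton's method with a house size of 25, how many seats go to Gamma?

12

The standard divisor is 2033/25 ≈ 81.32.
Standard quotas: Alpha 2.349, Beta 11.117, Gamma 11.535.
Lower quotas: Alpha 2, Beta 11, Gamma 11 (sum 24, leaving 1 seat).
Remainders in descending order: Gamma 0.535, Alpha 0.349, Beta 0.117.
Largest remainder: Gamma receives the extra seat.
Gamma receives 12.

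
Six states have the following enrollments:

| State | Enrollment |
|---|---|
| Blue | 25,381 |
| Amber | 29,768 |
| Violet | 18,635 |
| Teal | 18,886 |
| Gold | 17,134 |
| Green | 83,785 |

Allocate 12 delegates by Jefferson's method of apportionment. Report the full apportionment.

Blue 1, Amber 2, Violet 1, Teal 1, Gold 1, Green 6

Standard divisor 193589/12 ≈ 16132.417; standard quotas: Blue 1.573, Amber 1.845, Violet 1.155, Teal 1.171, Gold 1.062, Green 5.194.
Rounding down gives 1, 1, 1, 1, 1, 5 = 10 seats, so the divisor must be adjusted.
With modified divisor 13300: modified quotas Blue 1.908, Amber 2.238, Violet 1.401, Teal 1.420, Gold 1.288, Green 6.300.
Rounding down: Blue 1, Amber 2, Violet 1, Teal 1, Gold 1, Green 6 (total 12).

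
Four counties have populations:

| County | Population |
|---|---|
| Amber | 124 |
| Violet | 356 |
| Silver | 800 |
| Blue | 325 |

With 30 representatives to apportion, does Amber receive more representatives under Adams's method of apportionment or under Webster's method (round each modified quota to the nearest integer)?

Adams: Amber 3, Violet 7, Silver 14, Blue 6.
Webster: Amber 2, Violet 7, Silver 15, Blue 6.
Amber gets 3 under Adams and 2 under Webster.

Adams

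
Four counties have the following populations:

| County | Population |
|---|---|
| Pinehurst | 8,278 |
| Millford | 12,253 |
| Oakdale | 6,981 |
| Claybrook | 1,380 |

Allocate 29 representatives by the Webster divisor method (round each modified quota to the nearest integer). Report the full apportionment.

Pinehurst=8; Millford=13; Oakdale=7; Claybrook=1

Standard divisor 28892/29 ≈ 996.276; standard quotas: Pinehurst 8.309, Millford 12.299, Oakdale 7.007, Claybrook 1.385.
Rounding to the nearest integer gives 8, 12, 7, 1 = 28 seats, so the divisor must be adjusted.
With modified divisor 977: modified quotas Pinehurst 8.473, Millford 12.541, Oakdale 7.145, Claybrook 1.412.
Rounding to the nearest integer: Pinehurst 8, Millford 13, Oakdale 7, Claybrook 1 (total 29).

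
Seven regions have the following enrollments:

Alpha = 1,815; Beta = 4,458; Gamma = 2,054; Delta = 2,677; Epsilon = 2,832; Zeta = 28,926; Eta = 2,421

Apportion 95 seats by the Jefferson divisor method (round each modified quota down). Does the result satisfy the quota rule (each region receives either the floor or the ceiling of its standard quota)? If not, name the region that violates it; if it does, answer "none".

Standard quotas: Alpha 3.816, Beta 9.373, Gamma 4.319, Delta 5.629, Epsilon 5.954, Zeta 60.819, Eta 5.090.
Jefferson allocation: Alpha 3, Beta 9, Gamma 4, Delta 5, Epsilon 6, Zeta 63, Eta 5.
Zeta has quota 60.819 (lower 60, upper 61) but receives 63 — outside the quota interval.

Zeta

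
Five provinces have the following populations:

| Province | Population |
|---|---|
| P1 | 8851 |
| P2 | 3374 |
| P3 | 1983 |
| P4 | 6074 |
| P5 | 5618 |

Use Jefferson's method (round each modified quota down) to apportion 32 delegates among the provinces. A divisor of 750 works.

With modified divisor 750: modified quotas P1 11.801, P2 4.499, P3 2.644, P4 8.099, P5 7.491.
Rounding down: P1 11, P2 4, P3 2, P4 8, P5 7 (total 32).

P1 11, P2 4, P3 2, P4 8, P5 7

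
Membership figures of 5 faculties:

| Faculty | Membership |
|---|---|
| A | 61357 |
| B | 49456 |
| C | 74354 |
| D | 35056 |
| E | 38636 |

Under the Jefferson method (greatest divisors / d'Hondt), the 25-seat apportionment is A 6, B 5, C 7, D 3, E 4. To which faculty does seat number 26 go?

Priority for the next seat is population ÷ (current seats + 1).
Priorities: A 8765.286, B 8242.667, C 9294.250, D 8764.000, E 7727.200.
Highest priority: C.

C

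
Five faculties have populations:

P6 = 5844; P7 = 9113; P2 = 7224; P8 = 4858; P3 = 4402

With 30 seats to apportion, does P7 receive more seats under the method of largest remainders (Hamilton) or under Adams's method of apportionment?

Hamilton: P6 5, P7 9, P2 7, P8 5, P3 4.
Adams: P6 6, P7 8, P2 7, P8 5, P3 4.
P7 gets 9 under Hamilton and 8 under Adams.

Hamilton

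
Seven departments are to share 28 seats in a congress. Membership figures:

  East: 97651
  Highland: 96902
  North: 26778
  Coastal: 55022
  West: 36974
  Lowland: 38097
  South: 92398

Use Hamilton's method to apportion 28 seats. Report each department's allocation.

Standard divisor: 443822 ÷ 28 ≈ 15850.786.
Standard quotas: East 6.1606, Highland 6.1134, North 1.6894, Coastal 3.4712, West 2.3326, Lowland 2.4035, South 5.8292.
Lower quotas: East 6, Highland 6, North 1, Coastal 3, West 2, Lowland 2, South 5 (sum 25, leaving 3 seats).
Remainders in descending order: South 0.8292, North 0.6894, Coastal 0.4712, Lowland 0.4035, West 0.3326, East 0.1606, Highland 0.1134.
Largest remainders: South, North, Coastal receive the extra seats.

East=6, Highland=6, North=2, Coastal=4, West=2, Lowland=2, South=6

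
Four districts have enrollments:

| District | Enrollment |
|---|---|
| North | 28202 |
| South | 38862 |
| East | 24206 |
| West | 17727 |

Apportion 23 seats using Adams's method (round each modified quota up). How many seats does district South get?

8

Standard divisor 108997/23 ≈ 4739; standard quotas: North 5.951, South 8.200, East 5.108, West 3.741.
Rounding up gives 6, 9, 6, 4 = 25 seats, so the divisor must be adjusted.
With modified divisor 5200: modified quotas North 5.423, South 7.473, East 4.655, West 3.409.
Rounding up: North 6, South 8, East 5, West 4 (total 23).
South receives 8.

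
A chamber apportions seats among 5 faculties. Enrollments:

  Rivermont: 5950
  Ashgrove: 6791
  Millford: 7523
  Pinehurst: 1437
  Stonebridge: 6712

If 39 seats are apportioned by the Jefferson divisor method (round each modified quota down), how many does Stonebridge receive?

Standard divisor 28413/39 ≈ 728.538; standard quotas: Rivermont 8.167, Ashgrove 9.321, Millford 10.326, Pinehurst 1.972, Stonebridge 9.213.
Rounding down gives 8, 9, 10, 1, 9 = 37 seats, so the divisor must be adjusted.
With modified divisor 682: modified quotas Rivermont 8.724, Ashgrove 9.957, Millford 11.031, Pinehurst 2.107, Stonebridge 9.842.
Rounding down: Rivermont 8, Ashgrove 9, Millford 11, Pinehurst 2, Stonebridge 9 (total 39).
Stonebridge receives 9.

9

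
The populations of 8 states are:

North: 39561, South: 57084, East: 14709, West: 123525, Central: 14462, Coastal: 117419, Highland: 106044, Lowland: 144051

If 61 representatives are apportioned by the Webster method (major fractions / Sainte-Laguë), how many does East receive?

1

Standard divisor 616855/61 ≈ 10112.377; standard quotas: North 3.912, South 5.645, East 1.455, West 12.215, Central 1.430, Coastal 11.611, Highland 10.487, Lowland 14.245.
Rounding to the nearest integer gives 4, 6, 1, 12, 1, 12, 10, 14 = 60 seats, so the divisor must be adjusted.
With modified divisor 10000: modified quotas North 3.956, South 5.708, East 1.471, West 12.352, Central 1.446, Coastal 11.742, Highland 10.604, Lowland 14.405.
Rounding to the nearest integer: North 4, South 6, East 1, West 12, Central 1, Coastal 12, Highland 11, Lowland 14 (total 61).
East receives 1.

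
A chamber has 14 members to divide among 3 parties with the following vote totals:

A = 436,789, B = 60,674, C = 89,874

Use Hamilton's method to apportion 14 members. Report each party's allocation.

Total 587337; standard divisor 587337/14 ≈ 41952.643.
Standard quotas: A 10.4115, B 1.4462, C 2.1423.
Lower quotas: A 10, B 1, C 2 (sum 13, leaving 1 seat).
Remainders in descending order: B 0.4462, A 0.4115, C 0.1423.
The surplus seat goes to B.

A: 10; B: 2; C: 2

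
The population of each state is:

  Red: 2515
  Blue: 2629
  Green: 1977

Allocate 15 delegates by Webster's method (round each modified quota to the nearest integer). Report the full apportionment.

Red 5, Blue 6, Green 4

Standard divisor 7121/15 ≈ 474.733; standard quotas: Red 5.298, Blue 5.538, Green 4.164.
Rounding to the nearest integer gives Red 5, Blue 6, Green 4 — total 15, matching the house size, so no adjustment is needed.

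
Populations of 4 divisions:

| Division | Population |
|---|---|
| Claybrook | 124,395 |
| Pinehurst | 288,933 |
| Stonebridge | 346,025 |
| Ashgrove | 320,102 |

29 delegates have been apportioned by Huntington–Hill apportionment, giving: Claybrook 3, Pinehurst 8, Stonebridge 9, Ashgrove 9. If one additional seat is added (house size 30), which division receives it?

Stonebridge

Priority for the next seat is population ÷ (√(s·(s+1))).
Priorities: Claybrook 35909.743, Pinehurst 34051.081, Stonebridge 36474.238, Ashgrove 33741.713.
Highest priority: Stonebridge.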